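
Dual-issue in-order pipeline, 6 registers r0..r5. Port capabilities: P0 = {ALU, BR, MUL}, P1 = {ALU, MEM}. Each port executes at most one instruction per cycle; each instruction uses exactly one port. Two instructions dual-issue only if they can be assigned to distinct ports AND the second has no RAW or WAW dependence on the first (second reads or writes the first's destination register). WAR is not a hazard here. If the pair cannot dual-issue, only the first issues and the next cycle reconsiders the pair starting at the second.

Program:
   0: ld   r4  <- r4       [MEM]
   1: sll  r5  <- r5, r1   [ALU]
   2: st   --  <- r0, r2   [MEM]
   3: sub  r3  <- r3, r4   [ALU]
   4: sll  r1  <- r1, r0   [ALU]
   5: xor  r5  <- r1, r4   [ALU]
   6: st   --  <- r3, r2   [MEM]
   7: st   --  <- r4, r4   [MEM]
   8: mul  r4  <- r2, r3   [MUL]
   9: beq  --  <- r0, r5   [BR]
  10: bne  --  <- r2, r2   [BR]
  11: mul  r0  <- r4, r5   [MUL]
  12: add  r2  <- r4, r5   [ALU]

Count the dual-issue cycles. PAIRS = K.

#0 head=0: ld.MEM sll.ALU i0/i1 2-wide
#1 head=2: st.MEM sub.ALU i2/i3 2-wide
#2 head=4: sll.ALU i4 RAW r1
#3 head=5: xor.ALU st.MEM i5/i6 2-wide
#4 head=7: st.MEM mul.MUL i7/i8 2-wide
#5 head=9: beq.BR i9 no-port BR/BR
#6 head=10: bne.BR i10 no-port BR/MUL
#7 head=11: mul.MUL add.ALU i11/i12 2-wide

PAIRS = 5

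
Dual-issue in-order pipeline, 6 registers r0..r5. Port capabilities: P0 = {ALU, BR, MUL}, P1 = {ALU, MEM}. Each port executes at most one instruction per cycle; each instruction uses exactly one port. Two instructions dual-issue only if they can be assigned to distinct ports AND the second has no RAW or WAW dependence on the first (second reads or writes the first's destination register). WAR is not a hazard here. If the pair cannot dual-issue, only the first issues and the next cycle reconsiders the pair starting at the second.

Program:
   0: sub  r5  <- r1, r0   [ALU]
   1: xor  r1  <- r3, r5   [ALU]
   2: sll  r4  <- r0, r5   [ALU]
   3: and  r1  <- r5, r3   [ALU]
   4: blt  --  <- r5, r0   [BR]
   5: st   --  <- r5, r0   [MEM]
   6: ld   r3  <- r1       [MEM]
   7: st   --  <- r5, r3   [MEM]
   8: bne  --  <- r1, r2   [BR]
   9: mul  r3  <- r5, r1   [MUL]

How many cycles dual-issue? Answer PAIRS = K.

[0] i0  sub  -- RAW r5
[1] i1,i2  xor;sll  -- pair
[2] i3,i4  and;blt  -- pair
[3] i5  st  -- no-port MEM/MEM
[4] i6  ld  -- no-port MEM/MEM
[5] i7,i8  st;bne  -- pair
[6] i9  mul  -- tail

PAIRS = 3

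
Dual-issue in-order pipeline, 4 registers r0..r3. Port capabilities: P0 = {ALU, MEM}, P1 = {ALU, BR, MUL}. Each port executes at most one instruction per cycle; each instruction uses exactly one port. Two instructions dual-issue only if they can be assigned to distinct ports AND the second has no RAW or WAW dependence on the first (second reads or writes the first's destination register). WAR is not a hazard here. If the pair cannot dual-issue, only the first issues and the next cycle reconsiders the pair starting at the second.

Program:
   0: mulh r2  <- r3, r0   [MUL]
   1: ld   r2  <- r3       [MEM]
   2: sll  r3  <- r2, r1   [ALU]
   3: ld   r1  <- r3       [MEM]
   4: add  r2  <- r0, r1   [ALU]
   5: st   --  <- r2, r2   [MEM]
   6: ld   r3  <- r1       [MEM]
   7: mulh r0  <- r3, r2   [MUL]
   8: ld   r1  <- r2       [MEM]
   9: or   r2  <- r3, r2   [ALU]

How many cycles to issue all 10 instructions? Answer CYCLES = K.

CYCLES = 9

[0] i0  mulh.MUL  -- WAW r2
[1] i1  ld.MEM  -- RAW r2
[2] i2  sll.ALU  -- RAW r3
[3] i3  ld.MEM  -- RAW r1
[4] i4  add.ALU  -- RAW r2
[5] i5  st.MEM  -- no-port MEM/MEM
[6] i6  ld.MEM  -- RAW r3
[7] i7/i8  mulh.MUL ld.MEM  -- 2-wide
[8] i9  or.ALU  -- tail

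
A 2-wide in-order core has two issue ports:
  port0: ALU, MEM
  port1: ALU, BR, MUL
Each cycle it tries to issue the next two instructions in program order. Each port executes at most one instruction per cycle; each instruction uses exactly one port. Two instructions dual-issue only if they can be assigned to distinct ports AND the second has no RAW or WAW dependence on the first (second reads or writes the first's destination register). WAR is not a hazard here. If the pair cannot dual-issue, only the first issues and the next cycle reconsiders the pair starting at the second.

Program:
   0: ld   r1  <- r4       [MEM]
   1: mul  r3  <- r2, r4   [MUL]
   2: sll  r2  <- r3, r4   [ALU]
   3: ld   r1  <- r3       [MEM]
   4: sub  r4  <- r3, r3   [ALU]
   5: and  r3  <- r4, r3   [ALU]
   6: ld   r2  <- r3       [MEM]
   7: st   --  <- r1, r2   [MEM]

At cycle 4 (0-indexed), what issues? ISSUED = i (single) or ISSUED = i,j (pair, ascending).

ISSUED = 6

c0: i0&i1 ld mul  dual
c1: i2&i3 sll ld  dual
c2: i4 sub  RAW r4
c3: i5 and  RAW r3
c4: i6 ld  no-port MEM/MEM
c5: i7 st  tail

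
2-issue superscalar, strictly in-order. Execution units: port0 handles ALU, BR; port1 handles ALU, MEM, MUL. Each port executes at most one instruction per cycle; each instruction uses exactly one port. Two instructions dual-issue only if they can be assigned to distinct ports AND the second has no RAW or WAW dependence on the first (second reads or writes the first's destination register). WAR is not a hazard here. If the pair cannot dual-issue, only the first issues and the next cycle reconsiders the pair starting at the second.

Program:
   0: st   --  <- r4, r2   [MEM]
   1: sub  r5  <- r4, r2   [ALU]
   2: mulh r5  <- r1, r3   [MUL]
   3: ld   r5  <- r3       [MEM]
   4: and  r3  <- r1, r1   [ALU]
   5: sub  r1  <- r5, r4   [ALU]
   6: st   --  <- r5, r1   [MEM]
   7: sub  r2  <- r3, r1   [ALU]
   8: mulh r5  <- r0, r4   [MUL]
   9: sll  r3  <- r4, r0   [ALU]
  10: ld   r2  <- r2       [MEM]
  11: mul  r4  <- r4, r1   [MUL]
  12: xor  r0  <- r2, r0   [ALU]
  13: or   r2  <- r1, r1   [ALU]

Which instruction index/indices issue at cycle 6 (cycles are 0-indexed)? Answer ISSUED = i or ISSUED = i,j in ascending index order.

ISSUED = 10

  cy0 -> i0,i1 (st.MEM sub.ALU) pair
  cy1 -> i2 (mulh.MUL) no-port MUL/MEM
  cy2 -> i3,i4 (ld.MEM and.ALU) pair
  cy3 -> i5 (sub.ALU) RAW r1
  cy4 -> i6,i7 (st.MEM sub.ALU) pair
  cy5 -> i8,i9 (mulh.MUL sll.ALU) pair
  cy6 -> i10 (ld.MEM) no-port MEM/MUL
  cy7 -> i11,i12 (mul.MUL xor.ALU) pair
  cy8 -> i13 (or.ALU) tail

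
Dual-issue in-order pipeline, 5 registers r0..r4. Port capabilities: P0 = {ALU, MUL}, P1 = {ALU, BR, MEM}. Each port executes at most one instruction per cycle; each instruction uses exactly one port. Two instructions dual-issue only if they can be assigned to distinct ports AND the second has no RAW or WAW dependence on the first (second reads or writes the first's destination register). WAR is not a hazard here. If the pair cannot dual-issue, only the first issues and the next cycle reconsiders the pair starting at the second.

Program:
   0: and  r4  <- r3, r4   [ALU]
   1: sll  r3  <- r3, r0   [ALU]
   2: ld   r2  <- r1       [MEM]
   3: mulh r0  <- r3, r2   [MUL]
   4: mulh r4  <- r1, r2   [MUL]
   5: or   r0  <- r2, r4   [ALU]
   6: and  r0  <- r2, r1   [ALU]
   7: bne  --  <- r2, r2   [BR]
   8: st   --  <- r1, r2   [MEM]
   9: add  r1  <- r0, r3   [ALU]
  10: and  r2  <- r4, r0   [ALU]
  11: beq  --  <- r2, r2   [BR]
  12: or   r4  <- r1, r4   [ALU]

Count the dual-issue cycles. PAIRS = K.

PAIRS = 4

[0] i0+i1  and;sll  -- pair
[1] i2  ld  -- RAW r2
[2] i3  mulh  -- no-port MUL/MUL
[3] i4  mulh  -- RAW r4
[4] i5  or  -- WAW r0
[5] i6+i7  and;bne  -- pair
[6] i8+i9  st;add  -- pair
[7] i10  and  -- RAW r2
[8] i11+i12  beq;or  -- pair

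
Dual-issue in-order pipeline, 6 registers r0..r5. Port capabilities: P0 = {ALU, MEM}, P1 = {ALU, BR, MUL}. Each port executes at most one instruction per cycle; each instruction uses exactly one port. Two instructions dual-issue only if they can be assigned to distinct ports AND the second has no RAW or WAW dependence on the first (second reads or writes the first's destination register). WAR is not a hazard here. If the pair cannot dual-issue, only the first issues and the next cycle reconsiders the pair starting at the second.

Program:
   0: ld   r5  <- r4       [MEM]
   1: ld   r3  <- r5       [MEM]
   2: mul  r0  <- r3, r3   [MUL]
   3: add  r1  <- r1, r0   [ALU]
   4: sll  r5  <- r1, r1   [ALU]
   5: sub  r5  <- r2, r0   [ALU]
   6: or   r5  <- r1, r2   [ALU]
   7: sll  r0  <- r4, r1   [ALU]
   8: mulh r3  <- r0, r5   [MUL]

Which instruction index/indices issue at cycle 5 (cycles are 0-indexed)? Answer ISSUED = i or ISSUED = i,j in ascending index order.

ISSUED = 5

#0 head=0: ld i0 no-port MEM/MEM
#1 head=1: ld i1 RAW r3
#2 head=2: mul i2 RAW r0
#3 head=3: add i3 RAW r1
#4 head=4: sll i4 WAW r5
#5 head=5: sub i5 WAW r5
#6 head=6: or/sll i6&i7 pair
#7 head=8: mulh i8 tail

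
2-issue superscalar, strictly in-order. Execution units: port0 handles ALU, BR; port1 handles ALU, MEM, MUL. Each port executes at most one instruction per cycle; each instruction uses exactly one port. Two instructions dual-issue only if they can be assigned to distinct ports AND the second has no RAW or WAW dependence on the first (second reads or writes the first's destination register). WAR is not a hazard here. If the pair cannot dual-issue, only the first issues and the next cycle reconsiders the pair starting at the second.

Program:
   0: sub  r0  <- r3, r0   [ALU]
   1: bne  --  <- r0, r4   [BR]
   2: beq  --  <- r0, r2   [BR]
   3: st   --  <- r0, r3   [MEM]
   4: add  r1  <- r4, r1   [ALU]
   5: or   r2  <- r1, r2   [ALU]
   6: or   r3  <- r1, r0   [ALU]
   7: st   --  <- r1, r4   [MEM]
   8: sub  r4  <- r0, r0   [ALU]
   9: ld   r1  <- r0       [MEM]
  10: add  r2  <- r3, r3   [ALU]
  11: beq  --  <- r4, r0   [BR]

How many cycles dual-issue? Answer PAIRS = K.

[0] i0  sub  -- RAW r0
[1] i1  bne  -- no-port BR/BR
[2] i2&i3  beq;st  -- pair
[3] i4  add  -- RAW r1
[4] i5&i6  or;or  -- pair
[5] i7&i8  st;sub  -- pair
[6] i9&i10  ld;add  -- pair
[7] i11  beq  -- tail

PAIRS = 4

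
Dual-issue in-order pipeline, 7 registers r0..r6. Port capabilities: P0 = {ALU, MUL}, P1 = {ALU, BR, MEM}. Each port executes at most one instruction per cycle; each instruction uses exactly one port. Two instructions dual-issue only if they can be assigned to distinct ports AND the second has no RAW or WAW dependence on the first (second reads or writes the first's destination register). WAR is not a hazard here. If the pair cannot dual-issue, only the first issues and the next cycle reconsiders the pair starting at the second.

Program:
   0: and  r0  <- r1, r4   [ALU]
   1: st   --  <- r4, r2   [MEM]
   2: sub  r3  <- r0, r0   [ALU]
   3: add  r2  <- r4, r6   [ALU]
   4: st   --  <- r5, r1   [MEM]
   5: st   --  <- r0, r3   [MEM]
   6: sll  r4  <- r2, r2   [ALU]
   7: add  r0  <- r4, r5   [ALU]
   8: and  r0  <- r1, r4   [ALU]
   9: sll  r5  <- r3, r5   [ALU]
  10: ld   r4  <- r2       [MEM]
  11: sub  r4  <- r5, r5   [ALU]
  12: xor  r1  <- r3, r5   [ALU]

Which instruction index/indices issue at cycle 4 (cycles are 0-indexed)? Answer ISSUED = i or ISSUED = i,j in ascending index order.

ISSUED = 7

0. and/st @i0+i1  | dual
1. sub/add @i2+i3  | dual
2. st @i4  | no-port MEM/MEM
3. st/sll @i5+i6  | dual
4. add @i7  | WAW r0
5. and/sll @i8+i9  | dual
6. ld @i10  | WAW r4
7. sub/xor @i11+i12  | dual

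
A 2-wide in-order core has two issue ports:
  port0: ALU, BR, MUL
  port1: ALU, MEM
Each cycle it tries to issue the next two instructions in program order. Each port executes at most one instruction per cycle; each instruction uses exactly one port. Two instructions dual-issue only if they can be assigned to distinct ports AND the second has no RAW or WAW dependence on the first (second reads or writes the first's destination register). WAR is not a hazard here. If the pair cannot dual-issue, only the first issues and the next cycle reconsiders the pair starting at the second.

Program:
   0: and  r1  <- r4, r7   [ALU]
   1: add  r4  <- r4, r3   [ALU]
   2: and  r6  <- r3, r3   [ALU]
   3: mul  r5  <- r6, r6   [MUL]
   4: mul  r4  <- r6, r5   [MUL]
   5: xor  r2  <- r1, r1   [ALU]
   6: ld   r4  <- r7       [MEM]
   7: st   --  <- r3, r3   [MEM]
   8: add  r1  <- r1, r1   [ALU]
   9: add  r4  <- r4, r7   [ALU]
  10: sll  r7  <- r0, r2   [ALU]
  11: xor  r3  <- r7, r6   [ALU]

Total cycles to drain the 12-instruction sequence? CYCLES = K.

c0: i0&i1 and add  dual
c1: i2 and  RAW r6
c2: i3 mul  no-port MUL/MUL
c3: i4&i5 mul xor  dual
c4: i6 ld  no-port MEM/MEM
c5: i7&i8 st add  dual
c6: i9&i10 add sll  dual
c7: i11 xor  tail

CYCLES = 8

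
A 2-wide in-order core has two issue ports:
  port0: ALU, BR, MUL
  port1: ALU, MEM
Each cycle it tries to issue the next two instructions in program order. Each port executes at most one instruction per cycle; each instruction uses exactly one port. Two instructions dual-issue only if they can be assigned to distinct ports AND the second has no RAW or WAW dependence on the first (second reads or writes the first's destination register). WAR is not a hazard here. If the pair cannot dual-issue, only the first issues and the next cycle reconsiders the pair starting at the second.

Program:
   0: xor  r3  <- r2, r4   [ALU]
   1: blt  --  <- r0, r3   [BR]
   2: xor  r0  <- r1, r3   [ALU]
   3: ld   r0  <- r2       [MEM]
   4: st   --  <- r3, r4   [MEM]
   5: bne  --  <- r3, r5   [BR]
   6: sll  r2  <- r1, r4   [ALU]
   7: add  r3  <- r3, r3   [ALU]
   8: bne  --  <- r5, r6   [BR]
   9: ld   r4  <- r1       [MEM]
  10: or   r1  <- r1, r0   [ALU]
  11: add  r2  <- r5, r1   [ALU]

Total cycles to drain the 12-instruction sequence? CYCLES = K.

0. xor @i0  | RAW r3
1. blt+xor @i1&i2  | pair
2. ld @i3  | no-port MEM/MEM
3. st+bne @i4&i5  | pair
4. sll+add @i6&i7  | pair
5. bne+ld @i8&i9  | pair
6. or @i10  | RAW r1
7. add @i11  | tail

CYCLES = 8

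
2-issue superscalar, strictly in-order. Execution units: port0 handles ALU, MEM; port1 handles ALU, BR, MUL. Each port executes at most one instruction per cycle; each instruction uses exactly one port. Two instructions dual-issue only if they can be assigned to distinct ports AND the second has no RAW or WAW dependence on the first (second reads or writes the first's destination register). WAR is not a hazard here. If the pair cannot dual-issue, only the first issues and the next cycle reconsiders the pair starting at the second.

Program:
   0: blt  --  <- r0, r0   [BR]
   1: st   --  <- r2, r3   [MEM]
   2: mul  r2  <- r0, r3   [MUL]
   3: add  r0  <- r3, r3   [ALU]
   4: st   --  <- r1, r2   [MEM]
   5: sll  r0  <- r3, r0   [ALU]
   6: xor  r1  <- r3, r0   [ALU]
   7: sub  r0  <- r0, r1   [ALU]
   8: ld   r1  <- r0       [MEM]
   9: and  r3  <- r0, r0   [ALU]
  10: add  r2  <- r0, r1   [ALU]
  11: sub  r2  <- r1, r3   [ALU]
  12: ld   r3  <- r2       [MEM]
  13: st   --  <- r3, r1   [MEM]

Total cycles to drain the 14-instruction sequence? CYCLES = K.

CYCLES = 10

0. blt.BR st.MEM @i0,i1  | pair
1. mul.MUL add.ALU @i2,i3  | pair
2. st.MEM sll.ALU @i4,i5  | pair
3. xor.ALU @i6  | RAW r1
4. sub.ALU @i7  | RAW r0
5. ld.MEM and.ALU @i8,i9  | pair
6. add.ALU @i10  | WAW r2
7. sub.ALU @i11  | RAW r2
8. ld.MEM @i12  | no-port MEM/MEM
9. st.MEM @i13  | tail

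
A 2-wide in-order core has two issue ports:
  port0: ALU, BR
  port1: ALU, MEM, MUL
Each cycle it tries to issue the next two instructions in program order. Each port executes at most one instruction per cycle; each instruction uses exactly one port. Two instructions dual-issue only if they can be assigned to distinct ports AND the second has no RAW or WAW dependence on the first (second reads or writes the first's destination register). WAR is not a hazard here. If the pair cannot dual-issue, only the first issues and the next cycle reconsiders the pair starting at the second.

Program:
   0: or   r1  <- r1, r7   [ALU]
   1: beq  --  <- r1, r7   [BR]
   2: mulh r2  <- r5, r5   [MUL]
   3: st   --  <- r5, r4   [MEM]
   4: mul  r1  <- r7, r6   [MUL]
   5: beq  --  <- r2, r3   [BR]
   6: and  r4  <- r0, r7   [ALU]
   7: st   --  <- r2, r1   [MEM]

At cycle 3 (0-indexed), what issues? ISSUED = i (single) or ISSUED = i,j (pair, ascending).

  cy0 -> i0 (or.ALU) RAW r1
  cy1 -> i1+i2 (beq.BR mulh.MUL) dual
  cy2 -> i3 (st.MEM) no-port MEM/MUL
  cy3 -> i4+i5 (mul.MUL beq.BR) dual
  cy4 -> i6+i7 (and.ALU st.MEM) dual

ISSUED = 4,5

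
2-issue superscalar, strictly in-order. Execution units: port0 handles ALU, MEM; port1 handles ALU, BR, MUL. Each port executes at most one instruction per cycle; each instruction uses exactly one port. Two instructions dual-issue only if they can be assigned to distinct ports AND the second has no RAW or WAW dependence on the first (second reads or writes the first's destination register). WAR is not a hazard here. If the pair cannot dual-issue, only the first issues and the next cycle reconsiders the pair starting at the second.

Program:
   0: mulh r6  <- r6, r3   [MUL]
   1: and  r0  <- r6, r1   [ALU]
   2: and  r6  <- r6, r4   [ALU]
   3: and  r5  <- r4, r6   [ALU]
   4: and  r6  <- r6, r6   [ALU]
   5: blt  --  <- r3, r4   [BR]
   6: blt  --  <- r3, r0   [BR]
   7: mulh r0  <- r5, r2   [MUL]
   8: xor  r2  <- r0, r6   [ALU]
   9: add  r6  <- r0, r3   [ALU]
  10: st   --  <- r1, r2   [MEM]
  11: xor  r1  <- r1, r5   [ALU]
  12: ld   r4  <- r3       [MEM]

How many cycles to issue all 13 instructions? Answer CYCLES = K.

CYCLES = 9

0. mulh.MUL @i0  | RAW r6
1. and.ALU;and.ALU @i1+i2  | dual
2. and.ALU;and.ALU @i3+i4  | dual
3. blt.BR @i5  | no-port BR/BR
4. blt.BR @i6  | no-port BR/MUL
5. mulh.MUL @i7  | RAW r0
6. xor.ALU;add.ALU @i8+i9  | dual
7. st.MEM;xor.ALU @i10+i11  | dual
8. ld.MEM @i12  | tail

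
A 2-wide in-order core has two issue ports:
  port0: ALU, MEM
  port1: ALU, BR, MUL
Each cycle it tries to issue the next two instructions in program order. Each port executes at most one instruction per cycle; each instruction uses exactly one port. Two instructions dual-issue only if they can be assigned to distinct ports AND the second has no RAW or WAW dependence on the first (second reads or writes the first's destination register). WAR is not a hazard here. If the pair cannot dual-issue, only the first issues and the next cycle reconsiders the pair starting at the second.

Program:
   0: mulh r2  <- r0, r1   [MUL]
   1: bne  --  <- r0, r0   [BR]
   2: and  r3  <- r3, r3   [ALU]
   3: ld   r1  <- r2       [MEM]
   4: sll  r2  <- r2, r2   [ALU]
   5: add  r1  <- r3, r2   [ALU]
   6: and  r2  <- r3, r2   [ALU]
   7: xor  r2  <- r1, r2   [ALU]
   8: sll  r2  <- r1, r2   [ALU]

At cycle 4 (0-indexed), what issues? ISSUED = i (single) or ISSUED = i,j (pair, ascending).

ISSUED = 7

0. mulh @i0  | no-port MUL/BR
1. bne;and @i1&i2  | dual
2. ld;sll @i3&i4  | dual
3. add;and @i5&i6  | dual
4. xor @i7  | RAW+WAW r2
5. sll @i8  | tail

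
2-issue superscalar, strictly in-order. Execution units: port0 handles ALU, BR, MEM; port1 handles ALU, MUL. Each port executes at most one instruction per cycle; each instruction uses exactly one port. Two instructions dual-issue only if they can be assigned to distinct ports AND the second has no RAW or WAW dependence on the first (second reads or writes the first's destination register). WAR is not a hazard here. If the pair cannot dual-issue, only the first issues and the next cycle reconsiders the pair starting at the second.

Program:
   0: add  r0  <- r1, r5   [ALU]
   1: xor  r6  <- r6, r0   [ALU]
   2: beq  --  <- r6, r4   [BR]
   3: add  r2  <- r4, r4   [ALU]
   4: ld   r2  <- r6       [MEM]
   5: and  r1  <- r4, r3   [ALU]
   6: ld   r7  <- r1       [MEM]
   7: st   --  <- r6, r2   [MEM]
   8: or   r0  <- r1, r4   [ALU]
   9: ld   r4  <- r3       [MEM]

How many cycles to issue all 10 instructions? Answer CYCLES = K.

c0: i0 add  RAW r0
c1: i1 xor  RAW r6
c2: i2/i3 beq+add  dual
c3: i4/i5 ld+and  dual
c4: i6 ld  no-port MEM/MEM
c5: i7/i8 st+or  dual
c6: i9 ld  tail

CYCLES = 7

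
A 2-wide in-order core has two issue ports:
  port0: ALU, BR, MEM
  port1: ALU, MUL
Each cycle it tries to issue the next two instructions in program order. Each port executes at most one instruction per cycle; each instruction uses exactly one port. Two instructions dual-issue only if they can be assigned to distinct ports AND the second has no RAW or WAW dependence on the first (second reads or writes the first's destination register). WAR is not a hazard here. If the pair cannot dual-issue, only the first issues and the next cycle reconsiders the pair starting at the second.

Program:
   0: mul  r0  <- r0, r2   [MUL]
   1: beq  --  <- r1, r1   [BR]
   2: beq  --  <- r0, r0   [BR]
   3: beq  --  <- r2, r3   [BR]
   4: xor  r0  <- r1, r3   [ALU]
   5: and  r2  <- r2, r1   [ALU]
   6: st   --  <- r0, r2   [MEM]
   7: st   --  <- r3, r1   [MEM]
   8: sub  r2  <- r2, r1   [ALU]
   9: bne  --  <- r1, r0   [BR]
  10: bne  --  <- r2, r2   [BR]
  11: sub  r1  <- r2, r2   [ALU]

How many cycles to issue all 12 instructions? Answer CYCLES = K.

[0] i0+i1  mul.MUL/beq.BR  -- dual
[1] i2  beq.BR  -- no-port BR/BR
[2] i3+i4  beq.BR/xor.ALU  -- dual
[3] i5  and.ALU  -- RAW r2
[4] i6  st.MEM  -- no-port MEM/MEM
[5] i7+i8  st.MEM/sub.ALU  -- dual
[6] i9  bne.BR  -- no-port BR/BR
[7] i10+i11  bne.BR/sub.ALU  -- dual

CYCLES = 8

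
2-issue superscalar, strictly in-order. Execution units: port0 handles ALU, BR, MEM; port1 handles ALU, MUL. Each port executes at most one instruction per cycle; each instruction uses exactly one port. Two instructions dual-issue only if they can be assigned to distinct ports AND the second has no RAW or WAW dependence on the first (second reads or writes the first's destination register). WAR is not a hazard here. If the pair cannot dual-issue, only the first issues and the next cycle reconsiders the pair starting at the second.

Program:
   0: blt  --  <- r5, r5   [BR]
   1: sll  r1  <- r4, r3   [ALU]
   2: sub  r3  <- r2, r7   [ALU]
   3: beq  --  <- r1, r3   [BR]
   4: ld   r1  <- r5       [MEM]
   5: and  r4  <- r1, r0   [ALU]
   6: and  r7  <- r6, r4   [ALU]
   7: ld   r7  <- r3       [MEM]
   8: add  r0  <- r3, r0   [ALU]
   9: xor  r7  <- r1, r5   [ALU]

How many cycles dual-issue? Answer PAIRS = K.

PAIRS = 2

[0] i0&i1  blt.BR sll.ALU  -- dual
[1] i2  sub.ALU  -- RAW r3
[2] i3  beq.BR  -- no-port BR/MEM
[3] i4  ld.MEM  -- RAW r1
[4] i5  and.ALU  -- RAW r4
[5] i6  and.ALU  -- WAW r7
[6] i7&i8  ld.MEM add.ALU  -- dual
[7] i9  xor.ALU  -- tail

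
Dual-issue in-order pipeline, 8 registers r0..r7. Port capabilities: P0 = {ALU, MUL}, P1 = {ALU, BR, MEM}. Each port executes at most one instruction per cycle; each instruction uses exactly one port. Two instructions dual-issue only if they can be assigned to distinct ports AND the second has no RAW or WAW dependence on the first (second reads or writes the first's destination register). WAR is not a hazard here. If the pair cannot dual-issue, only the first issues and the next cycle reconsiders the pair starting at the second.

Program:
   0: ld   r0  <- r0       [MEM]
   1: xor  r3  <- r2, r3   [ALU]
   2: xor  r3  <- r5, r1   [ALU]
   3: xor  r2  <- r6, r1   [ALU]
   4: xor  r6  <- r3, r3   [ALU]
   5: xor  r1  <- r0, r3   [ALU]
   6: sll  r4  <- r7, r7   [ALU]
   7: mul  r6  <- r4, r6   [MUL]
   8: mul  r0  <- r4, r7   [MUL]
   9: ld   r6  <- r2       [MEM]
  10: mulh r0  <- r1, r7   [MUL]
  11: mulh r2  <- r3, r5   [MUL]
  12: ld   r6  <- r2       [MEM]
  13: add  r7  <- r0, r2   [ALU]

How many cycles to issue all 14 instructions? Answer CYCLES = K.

0. ld.MEM+xor.ALU @i0/i1  | dual
1. xor.ALU+xor.ALU @i2/i3  | dual
2. xor.ALU+xor.ALU @i4/i5  | dual
3. sll.ALU @i6  | RAW r4
4. mul.MUL @i7  | no-port MUL/MUL
5. mul.MUL+ld.MEM @i8/i9  | dual
6. mulh.MUL @i10  | no-port MUL/MUL
7. mulh.MUL @i11  | RAW r2
8. ld.MEM+add.ALU @i12/i13  | dual

CYCLES = 9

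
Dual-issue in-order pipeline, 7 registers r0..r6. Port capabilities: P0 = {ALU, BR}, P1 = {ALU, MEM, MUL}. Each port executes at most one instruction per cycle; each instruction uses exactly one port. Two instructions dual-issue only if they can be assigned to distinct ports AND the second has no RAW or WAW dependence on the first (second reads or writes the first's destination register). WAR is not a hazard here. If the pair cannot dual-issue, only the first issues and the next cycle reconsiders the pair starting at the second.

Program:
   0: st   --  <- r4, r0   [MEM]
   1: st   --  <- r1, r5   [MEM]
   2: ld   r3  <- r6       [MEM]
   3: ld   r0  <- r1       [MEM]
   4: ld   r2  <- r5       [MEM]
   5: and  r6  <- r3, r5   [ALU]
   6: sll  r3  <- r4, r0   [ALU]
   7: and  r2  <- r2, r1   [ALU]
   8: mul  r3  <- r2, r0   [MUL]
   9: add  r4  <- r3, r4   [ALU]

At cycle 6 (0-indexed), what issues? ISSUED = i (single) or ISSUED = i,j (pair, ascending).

c0: i0 st.MEM  no-port MEM/MEM
c1: i1 st.MEM  no-port MEM/MEM
c2: i2 ld.MEM  no-port MEM/MEM
c3: i3 ld.MEM  no-port MEM/MEM
c4: i4+i5 ld.MEM and.ALU  pair
c5: i6+i7 sll.ALU and.ALU  pair
c6: i8 mul.MUL  RAW r3
c7: i9 add.ALU  tail

ISSUED = 8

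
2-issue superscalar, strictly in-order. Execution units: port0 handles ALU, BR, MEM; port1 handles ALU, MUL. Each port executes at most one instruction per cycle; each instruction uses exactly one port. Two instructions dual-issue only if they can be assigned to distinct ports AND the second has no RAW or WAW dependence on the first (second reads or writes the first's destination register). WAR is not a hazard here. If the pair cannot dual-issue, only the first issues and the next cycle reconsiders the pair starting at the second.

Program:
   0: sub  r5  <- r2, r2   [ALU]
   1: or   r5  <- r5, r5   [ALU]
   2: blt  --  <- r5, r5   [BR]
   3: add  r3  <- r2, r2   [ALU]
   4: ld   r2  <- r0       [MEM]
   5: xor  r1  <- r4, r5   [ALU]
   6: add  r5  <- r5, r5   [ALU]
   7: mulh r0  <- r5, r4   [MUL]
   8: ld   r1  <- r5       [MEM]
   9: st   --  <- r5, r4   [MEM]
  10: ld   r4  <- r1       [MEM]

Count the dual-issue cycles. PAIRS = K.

PAIRS = 3

#0 head=0: sub i0 RAW+WAW r5
#1 head=1: or i1 RAW r5
#2 head=2: blt;add i2/i3 pair
#3 head=4: ld;xor i4/i5 pair
#4 head=6: add i6 RAW r5
#5 head=7: mulh;ld i7/i8 pair
#6 head=9: st i9 no-port MEM/MEM
#7 head=10: ld i10 tail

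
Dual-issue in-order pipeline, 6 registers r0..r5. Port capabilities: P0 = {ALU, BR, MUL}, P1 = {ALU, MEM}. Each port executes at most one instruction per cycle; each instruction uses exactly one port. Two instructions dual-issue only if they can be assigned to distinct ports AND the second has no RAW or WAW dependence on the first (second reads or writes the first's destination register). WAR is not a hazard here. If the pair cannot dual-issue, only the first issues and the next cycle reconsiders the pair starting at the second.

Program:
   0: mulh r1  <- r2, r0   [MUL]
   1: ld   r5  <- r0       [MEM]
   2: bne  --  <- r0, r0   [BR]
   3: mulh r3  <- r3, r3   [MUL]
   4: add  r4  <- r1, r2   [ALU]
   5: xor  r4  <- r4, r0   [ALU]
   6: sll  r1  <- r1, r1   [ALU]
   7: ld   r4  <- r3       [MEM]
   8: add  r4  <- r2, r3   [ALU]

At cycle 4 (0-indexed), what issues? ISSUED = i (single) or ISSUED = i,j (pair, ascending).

ISSUED = 7

0. mulh.MUL+ld.MEM @i0+i1  | 2-wide
1. bne.BR @i2  | no-port BR/MUL
2. mulh.MUL+add.ALU @i3+i4  | 2-wide
3. xor.ALU+sll.ALU @i5+i6  | 2-wide
4. ld.MEM @i7  | WAW r4
5. add.ALU @i8  | tail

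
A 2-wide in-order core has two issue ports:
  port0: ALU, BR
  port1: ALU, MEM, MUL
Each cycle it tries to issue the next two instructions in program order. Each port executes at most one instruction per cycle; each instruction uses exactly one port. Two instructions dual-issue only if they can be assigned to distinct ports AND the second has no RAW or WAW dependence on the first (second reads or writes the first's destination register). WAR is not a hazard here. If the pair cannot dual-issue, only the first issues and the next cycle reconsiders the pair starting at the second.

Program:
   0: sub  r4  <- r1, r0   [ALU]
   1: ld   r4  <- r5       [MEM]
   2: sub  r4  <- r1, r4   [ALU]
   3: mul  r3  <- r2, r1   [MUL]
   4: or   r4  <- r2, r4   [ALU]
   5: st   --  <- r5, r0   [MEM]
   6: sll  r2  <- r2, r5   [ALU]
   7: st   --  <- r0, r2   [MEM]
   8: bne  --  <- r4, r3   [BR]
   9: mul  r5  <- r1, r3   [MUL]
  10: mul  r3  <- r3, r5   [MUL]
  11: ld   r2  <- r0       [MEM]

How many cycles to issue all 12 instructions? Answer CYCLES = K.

CYCLES = 9

c0: i0 sub  WAW r4
c1: i1 ld  RAW+WAW r4
c2: i2/i3 sub mul  2-wide
c3: i4/i5 or st  2-wide
c4: i6 sll  RAW r2
c5: i7/i8 st bne  2-wide
c6: i9 mul  no-port MUL/MUL
c7: i10 mul  no-port MUL/MEM
c8: i11 ld  tail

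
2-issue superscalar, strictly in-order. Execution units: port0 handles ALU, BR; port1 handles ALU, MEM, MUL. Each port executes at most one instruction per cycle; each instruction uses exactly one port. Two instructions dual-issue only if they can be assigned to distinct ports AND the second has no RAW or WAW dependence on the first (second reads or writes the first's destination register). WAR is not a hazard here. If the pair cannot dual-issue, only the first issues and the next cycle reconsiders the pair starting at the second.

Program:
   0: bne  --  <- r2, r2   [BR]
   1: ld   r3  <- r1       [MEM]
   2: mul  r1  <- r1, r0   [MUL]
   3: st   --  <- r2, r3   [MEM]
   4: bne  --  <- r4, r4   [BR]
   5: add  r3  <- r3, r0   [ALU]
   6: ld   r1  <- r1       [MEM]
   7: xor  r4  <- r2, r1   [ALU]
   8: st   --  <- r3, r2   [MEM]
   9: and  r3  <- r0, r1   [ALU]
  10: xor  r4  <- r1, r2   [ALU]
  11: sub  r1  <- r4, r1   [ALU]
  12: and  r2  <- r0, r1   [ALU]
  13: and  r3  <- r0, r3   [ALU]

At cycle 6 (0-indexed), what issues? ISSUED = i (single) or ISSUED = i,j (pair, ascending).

#0 head=0: bne.BR;ld.MEM i0/i1 dual
#1 head=2: mul.MUL i2 no-port MUL/MEM
#2 head=3: st.MEM;bne.BR i3/i4 dual
#3 head=5: add.ALU;ld.MEM i5/i6 dual
#4 head=7: xor.ALU;st.MEM i7/i8 dual
#5 head=9: and.ALU;xor.ALU i9/i10 dual
#6 head=11: sub.ALU i11 RAW r1
#7 head=12: and.ALU;and.ALU i12/i13 dual

ISSUED = 11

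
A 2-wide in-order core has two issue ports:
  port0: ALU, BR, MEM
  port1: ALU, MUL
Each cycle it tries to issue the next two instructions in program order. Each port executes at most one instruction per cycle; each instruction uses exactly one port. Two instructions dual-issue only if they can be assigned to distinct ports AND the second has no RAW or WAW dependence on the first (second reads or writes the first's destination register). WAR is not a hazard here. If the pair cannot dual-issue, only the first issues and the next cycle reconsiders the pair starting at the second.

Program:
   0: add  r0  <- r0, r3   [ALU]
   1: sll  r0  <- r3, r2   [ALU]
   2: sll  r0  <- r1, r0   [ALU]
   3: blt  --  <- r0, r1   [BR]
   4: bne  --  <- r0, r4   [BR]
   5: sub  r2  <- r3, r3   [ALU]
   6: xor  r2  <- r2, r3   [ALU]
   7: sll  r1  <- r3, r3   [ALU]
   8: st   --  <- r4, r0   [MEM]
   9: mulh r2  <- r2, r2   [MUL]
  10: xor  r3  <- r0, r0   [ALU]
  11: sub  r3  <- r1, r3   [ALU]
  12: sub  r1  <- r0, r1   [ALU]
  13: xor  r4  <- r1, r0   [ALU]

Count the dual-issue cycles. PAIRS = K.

c0: i0 add  WAW r0
c1: i1 sll  RAW+WAW r0
c2: i2 sll  RAW r0
c3: i3 blt  no-port BR/BR
c4: i4,i5 bne/sub  2-wide
c5: i6,i7 xor/sll  2-wide
c6: i8,i9 st/mulh  2-wide
c7: i10 xor  RAW+WAW r3
c8: i11,i12 sub/sub  2-wide
c9: i13 xor  tail

PAIRS = 4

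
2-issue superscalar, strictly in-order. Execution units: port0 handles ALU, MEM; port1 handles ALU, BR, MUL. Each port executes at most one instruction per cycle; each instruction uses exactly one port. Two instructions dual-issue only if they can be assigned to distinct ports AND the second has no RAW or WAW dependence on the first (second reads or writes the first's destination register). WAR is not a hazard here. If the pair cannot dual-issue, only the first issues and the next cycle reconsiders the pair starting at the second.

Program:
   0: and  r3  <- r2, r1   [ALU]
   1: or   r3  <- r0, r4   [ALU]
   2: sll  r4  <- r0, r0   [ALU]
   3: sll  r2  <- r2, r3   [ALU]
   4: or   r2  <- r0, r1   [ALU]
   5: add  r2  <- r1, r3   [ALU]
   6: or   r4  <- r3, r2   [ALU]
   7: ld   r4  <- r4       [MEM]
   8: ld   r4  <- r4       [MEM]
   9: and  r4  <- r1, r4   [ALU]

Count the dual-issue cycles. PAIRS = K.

PAIRS = 1

#0 head=0: and i0 WAW r3
#1 head=1: or+sll i1+i2 2-wide
#2 head=3: sll i3 WAW r2
#3 head=4: or i4 WAW r2
#4 head=5: add i5 RAW r2
#5 head=6: or i6 RAW+WAW r4
#6 head=7: ld i7 no-port MEM/MEM
#7 head=8: ld i8 RAW+WAW r4
#8 head=9: and i9 tail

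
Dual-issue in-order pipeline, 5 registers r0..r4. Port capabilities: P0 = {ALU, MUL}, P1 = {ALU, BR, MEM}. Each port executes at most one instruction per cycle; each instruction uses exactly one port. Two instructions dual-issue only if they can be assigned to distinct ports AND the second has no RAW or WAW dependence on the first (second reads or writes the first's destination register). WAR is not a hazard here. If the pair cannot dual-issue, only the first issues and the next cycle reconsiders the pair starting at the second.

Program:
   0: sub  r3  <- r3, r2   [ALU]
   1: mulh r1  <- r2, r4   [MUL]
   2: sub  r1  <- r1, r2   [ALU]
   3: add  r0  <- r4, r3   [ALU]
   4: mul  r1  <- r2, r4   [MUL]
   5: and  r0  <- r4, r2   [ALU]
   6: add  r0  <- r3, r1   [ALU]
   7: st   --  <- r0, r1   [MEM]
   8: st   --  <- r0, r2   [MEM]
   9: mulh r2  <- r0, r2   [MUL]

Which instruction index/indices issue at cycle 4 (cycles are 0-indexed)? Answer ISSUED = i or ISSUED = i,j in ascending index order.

ISSUED = 7

0. sub.ALU mulh.MUL @i0+i1  | 2-wide
1. sub.ALU add.ALU @i2+i3  | 2-wide
2. mul.MUL and.ALU @i4+i5  | 2-wide
3. add.ALU @i6  | RAW r0
4. st.MEM @i7  | no-port MEM/MEM
5. st.MEM mulh.MUL @i8+i9  | 2-wide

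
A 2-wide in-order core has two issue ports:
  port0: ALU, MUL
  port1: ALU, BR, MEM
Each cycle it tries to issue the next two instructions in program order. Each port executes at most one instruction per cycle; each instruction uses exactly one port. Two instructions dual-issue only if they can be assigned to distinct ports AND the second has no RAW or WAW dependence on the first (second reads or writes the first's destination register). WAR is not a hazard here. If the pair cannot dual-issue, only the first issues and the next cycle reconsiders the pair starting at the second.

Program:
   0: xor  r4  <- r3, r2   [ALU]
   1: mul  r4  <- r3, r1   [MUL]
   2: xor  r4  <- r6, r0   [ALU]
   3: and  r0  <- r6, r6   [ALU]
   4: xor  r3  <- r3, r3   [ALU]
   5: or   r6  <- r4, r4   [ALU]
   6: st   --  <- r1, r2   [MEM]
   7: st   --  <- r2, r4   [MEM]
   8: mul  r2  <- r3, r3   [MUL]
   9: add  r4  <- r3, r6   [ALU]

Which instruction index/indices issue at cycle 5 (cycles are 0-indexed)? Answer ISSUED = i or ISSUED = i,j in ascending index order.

[0] i0  xor.ALU  -- WAW r4
[1] i1  mul.MUL  -- WAW r4
[2] i2+i3  xor.ALU/and.ALU  -- pair
[3] i4+i5  xor.ALU/or.ALU  -- pair
[4] i6  st.MEM  -- no-port MEM/MEM
[5] i7+i8  st.MEM/mul.MUL  -- pair
[6] i9  add.ALU  -- tail

ISSUED = 7,8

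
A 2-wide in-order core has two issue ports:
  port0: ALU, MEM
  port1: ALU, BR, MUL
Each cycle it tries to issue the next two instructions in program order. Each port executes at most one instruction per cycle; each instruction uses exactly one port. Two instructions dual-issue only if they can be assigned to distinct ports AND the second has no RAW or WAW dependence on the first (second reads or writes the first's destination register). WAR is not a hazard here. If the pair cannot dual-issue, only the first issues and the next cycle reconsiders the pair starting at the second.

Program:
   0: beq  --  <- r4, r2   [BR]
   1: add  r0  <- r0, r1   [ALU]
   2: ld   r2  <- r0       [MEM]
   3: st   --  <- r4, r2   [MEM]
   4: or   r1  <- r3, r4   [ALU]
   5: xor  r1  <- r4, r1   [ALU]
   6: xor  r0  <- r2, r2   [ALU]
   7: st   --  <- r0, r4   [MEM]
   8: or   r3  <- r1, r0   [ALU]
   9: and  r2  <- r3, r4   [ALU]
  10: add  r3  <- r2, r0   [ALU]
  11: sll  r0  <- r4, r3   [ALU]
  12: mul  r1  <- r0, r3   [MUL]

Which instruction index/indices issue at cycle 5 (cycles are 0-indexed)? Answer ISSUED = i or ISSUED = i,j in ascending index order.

  cy0 -> i0+i1 (beq;add) pair
  cy1 -> i2 (ld) no-port MEM/MEM
  cy2 -> i3+i4 (st;or) pair
  cy3 -> i5+i6 (xor;xor) pair
  cy4 -> i7+i8 (st;or) pair
  cy5 -> i9 (and) RAW r2
  cy6 -> i10 (add) RAW r3
  cy7 -> i11 (sll) RAW r0
  cy8 -> i12 (mul) tail

ISSUED = 9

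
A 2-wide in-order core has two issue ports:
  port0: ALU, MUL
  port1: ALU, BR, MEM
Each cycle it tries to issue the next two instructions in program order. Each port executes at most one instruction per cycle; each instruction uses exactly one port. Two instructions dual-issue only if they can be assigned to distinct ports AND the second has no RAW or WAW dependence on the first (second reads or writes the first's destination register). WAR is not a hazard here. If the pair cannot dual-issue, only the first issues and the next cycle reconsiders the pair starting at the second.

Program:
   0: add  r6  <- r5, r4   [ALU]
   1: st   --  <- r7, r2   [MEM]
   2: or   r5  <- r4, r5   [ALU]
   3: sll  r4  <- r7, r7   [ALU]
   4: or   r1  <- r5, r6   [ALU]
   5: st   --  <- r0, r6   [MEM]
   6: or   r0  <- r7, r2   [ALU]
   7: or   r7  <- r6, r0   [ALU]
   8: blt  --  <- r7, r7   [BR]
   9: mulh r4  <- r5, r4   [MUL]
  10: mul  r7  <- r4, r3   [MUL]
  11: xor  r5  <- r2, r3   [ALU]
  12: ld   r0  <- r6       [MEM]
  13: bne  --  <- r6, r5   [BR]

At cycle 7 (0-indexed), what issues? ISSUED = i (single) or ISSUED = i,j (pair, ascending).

c0: i0/i1 add st  dual
c1: i2/i3 or sll  dual
c2: i4/i5 or st  dual
c3: i6 or  RAW r0
c4: i7 or  RAW r7
c5: i8/i9 blt mulh  dual
c6: i10/i11 mul xor  dual
c7: i12 ld  no-port MEM/BR
c8: i13 bne  tail

ISSUED = 12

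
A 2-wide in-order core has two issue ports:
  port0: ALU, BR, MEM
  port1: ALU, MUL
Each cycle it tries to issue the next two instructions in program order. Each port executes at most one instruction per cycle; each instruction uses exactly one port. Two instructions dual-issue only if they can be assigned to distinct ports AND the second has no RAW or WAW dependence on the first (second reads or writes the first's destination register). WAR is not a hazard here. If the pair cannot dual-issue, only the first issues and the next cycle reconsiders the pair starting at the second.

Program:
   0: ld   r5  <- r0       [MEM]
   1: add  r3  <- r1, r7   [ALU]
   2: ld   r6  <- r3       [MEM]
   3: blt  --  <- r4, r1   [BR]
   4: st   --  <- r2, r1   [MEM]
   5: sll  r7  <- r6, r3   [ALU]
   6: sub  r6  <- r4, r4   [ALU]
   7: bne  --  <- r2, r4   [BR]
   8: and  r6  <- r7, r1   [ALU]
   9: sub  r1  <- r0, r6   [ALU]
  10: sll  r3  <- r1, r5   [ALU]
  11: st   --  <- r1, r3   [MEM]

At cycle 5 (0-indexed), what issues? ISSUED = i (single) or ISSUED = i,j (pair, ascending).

[0] i0/i1  ld.MEM add.ALU  -- pair
[1] i2  ld.MEM  -- no-port MEM/BR
[2] i3  blt.BR  -- no-port BR/MEM
[3] i4/i5  st.MEM sll.ALU  -- pair
[4] i6/i7  sub.ALU bne.BR  -- pair
[5] i8  and.ALU  -- RAW r6
[6] i9  sub.ALU  -- RAW r1
[7] i10  sll.ALU  -- RAW r3
[8] i11  st.MEM  -- tail

ISSUED = 8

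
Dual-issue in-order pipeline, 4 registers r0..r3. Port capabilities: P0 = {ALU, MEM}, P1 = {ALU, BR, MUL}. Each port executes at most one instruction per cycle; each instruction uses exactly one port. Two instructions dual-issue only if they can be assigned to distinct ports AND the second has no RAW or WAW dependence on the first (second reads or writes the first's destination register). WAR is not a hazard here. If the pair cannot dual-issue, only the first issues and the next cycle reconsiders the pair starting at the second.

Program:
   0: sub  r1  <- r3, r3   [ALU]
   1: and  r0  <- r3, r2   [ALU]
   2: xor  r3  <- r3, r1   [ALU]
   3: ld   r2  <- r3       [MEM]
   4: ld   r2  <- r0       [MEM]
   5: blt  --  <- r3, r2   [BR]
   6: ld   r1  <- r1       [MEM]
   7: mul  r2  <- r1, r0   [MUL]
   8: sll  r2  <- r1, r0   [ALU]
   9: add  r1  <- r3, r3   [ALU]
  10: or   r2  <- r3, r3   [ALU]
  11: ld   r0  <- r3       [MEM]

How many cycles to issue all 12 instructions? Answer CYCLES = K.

#0 head=0: sub.ALU+and.ALU i0,i1 pair
#1 head=2: xor.ALU i2 RAW r3
#2 head=3: ld.MEM i3 no-port MEM/MEM
#3 head=4: ld.MEM i4 RAW r2
#4 head=5: blt.BR+ld.MEM i5,i6 pair
#5 head=7: mul.MUL i7 WAW r2
#6 head=8: sll.ALU+add.ALU i8,i9 pair
#7 head=10: or.ALU+ld.MEM i10,i11 pair

CYCLES = 8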